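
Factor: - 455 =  -5^1*7^1*13^1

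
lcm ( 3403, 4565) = 187165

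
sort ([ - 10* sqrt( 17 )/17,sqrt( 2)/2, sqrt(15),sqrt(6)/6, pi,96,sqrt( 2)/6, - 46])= [-46  ,  -  10*sqrt( 17 ) /17, sqrt(2)/6,  sqrt(6)/6,  sqrt( 2) /2, pi , sqrt (15), 96]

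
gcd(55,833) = 1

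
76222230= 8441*9030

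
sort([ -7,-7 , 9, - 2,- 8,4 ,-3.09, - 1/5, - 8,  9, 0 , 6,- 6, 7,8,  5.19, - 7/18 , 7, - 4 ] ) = [-8 , - 8 ,-7,  -  7,-6, - 4,- 3.09, - 2, - 7/18, - 1/5, 0,4,5.19,6,  7, 7, 8,9, 9 ] 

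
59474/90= 660 + 37/45=660.82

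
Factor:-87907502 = -2^1*43953751^1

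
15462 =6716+8746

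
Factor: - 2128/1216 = -7/4 =- 2^( - 2)*7^1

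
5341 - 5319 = 22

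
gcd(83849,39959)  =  1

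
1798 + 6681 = 8479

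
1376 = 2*688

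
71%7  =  1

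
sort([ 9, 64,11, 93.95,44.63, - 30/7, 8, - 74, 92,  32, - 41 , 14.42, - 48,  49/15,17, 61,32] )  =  [ -74, - 48, - 41, -30/7 , 49/15, 8,9 , 11,14.42,17,32, 32,44.63,61,64, 92, 93.95]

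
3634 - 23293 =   -  19659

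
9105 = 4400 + 4705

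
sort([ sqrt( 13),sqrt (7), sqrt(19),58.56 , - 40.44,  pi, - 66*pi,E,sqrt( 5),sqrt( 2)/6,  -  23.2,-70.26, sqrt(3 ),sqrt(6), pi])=[- 66*pi, - 70.26,-40.44,-23.2,  sqrt(2 )/6, sqrt( 3), sqrt(5 ), sqrt(6), sqrt(7 ), E,  pi, pi,sqrt( 13 ),sqrt( 19), 58.56]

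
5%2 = 1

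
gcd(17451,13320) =9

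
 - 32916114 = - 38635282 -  - 5719168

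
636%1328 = 636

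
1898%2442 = 1898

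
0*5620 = 0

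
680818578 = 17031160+663787418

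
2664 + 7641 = 10305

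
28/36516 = 7/9129 = 0.00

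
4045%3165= 880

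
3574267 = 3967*901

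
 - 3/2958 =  - 1 + 985/986 = - 0.00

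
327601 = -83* ( - 3947 )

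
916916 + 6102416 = 7019332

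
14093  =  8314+5779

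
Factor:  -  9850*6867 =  - 67639950 = - 2^1*3^2*5^2 * 7^1*109^1 * 197^1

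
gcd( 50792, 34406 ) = 2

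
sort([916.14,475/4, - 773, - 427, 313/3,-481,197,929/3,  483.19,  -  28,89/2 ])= [ - 773 ,- 481, - 427,-28,89/2,  313/3,  475/4, 197, 929/3, 483.19,916.14 ]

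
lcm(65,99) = 6435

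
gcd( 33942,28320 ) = 6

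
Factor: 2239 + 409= 2648=2^3*331^1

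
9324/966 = 222/23= 9.65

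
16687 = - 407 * ( -41)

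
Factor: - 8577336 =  - 2^3*3^1*357389^1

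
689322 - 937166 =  - 247844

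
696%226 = 18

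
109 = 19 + 90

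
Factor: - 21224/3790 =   -  28/5 =-2^2* 5^ ( - 1)*  7^1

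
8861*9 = 79749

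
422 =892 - 470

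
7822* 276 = 2158872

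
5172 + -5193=-21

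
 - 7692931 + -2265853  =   - 9958784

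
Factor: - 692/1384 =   -  2^( - 1) = - 1/2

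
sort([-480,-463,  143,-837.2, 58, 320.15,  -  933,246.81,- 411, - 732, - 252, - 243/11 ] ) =[ -933, - 837.2,  -  732,-480, - 463, - 411,-252, - 243/11, 58,143,246.81,320.15 ]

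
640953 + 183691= 824644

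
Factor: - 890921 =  - 101^1*8821^1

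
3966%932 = 238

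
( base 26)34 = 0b1010010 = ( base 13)64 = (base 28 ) 2Q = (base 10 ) 82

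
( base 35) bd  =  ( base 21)IK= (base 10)398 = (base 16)18e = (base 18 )142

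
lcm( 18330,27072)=1759680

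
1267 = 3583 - 2316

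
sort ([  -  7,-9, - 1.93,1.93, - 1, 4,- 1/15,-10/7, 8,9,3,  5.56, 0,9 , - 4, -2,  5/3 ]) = [-9, -7, - 4,-2,-1.93, - 10/7 ,- 1,-1/15, 0,5/3,1.93, 3,4,5.56,8,9,9]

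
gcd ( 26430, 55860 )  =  30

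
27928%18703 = 9225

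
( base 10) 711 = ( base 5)10321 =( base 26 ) 119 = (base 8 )1307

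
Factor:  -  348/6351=  -  4/73  =  -2^2*73^(  -  1) 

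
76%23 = 7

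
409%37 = 2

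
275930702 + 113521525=389452227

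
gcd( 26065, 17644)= 401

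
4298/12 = 358 + 1/6 = 358.17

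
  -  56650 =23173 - 79823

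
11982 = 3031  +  8951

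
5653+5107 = 10760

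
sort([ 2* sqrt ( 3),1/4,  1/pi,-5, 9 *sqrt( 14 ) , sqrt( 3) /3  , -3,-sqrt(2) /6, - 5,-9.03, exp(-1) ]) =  [  -  9.03, - 5,-5,- 3, -sqrt( 2 ) /6,  1/4,1/pi,exp( - 1 ), sqrt( 3 ) /3, 2*sqrt(3) , 9*sqrt(14 )]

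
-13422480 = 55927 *(  -  240)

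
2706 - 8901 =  - 6195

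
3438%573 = 0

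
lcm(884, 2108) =27404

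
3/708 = 1/236 = 0.00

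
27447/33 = 9149/11 = 831.73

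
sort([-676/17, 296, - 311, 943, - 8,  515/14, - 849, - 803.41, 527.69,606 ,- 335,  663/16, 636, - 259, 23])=[ - 849,  -  803.41, - 335, - 311, - 259, - 676/17, - 8,  23  ,  515/14, 663/16, 296,527.69, 606,636, 943 ] 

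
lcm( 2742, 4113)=8226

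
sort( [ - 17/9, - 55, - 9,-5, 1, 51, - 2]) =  [-55, -9, - 5, -2, - 17/9,1, 51]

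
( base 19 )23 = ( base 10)41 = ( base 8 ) 51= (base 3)1112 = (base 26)1F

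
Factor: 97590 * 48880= 4770199200 = 2^5*3^1*5^2*13^1*47^1*3253^1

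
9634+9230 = 18864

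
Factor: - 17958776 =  - 2^3*11^1*89^1*2293^1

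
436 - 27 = 409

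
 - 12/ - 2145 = 4/715 = 0.01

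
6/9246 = 1/1541 = 0.00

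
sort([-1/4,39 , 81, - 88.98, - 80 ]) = [-88.98,-80, - 1/4,  39,81]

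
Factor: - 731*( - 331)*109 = 17^1*43^1*109^1*331^1 =26373749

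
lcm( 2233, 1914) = 13398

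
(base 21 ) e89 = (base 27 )8j6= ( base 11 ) 4854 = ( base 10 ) 6351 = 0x18CF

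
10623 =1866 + 8757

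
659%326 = 7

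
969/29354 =969/29354 =0.03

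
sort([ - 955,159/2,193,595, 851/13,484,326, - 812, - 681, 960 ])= [-955, - 812, - 681, 851/13, 159/2 , 193, 326, 484, 595,960]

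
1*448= 448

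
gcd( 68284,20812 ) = 172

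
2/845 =2/845 = 0.00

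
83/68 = 1 + 15/68  =  1.22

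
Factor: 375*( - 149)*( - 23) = 1285125 = 3^1*5^3*23^1*149^1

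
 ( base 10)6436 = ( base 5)201221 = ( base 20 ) g1g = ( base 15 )1D91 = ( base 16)1924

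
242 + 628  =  870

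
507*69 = 34983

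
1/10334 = 1/10334 = 0.00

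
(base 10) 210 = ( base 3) 21210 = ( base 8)322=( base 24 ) 8I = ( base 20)AA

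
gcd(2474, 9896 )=2474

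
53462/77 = 694 + 24/77=694.31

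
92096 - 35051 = 57045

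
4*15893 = 63572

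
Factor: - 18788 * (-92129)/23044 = 61818559/823 = 11^1*61^1 * 181^1*509^1*823^( - 1 ) 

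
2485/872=2 + 741/872= 2.85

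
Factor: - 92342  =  -2^1*46171^1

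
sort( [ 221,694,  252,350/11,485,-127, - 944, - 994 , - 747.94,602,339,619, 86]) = [ - 994, - 944, - 747.94, - 127, 350/11,86,221, 252,339, 485, 602, 619, 694]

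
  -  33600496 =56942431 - 90542927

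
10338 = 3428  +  6910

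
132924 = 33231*4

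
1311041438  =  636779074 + 674262364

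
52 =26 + 26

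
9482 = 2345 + 7137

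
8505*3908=33237540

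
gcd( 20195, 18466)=7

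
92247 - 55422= 36825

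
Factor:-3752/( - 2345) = 2^3*5^(-1)= 8/5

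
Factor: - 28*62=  - 2^3*7^1* 31^1 = - 1736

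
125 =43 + 82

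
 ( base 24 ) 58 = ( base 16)80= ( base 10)128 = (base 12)A8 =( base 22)5I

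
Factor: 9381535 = 5^1*17^1*19^1*37^1*157^1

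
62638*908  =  56875304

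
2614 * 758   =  1981412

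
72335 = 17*4255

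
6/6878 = 3/3439=0.00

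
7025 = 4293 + 2732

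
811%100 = 11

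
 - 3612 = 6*( - 602 ) 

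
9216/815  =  9216/815 = 11.31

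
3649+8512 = 12161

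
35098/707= 5014/101 = 49.64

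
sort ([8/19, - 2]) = [ - 2, 8/19 ] 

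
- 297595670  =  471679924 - 769275594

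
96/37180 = 24/9295 = 0.00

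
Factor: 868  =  2^2*7^1 * 31^1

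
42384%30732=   11652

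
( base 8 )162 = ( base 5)424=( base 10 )114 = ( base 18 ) 66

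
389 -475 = -86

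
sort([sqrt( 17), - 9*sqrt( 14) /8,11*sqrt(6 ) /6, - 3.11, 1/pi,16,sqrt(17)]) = [-9*sqrt( 14) /8, - 3.11,1/pi,sqrt( 17),  sqrt ( 17 ), 11*sqrt( 6) /6,16] 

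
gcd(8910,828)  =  18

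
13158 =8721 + 4437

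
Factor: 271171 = 373^1 * 727^1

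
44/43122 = 22/21561=0.00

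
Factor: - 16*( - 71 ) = 2^4* 71^1 = 1136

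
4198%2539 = 1659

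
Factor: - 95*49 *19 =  - 88445 = -5^1*7^2*19^2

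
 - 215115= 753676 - 968791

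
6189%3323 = 2866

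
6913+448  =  7361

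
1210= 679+531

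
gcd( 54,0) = 54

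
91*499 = 45409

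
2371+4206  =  6577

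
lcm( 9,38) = 342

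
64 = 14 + 50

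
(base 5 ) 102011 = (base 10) 3381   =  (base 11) 25a4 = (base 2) 110100110101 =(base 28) 48L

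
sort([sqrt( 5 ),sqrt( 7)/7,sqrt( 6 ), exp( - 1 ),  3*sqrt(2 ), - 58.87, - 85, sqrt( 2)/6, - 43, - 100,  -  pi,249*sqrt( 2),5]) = [-100,-85, - 58.87, - 43 ,- pi, sqrt( 2) /6, exp( - 1 ), sqrt ( 7)/7,sqrt(5),sqrt (6 ), 3*sqrt( 2), 5,249*  sqrt( 2 )]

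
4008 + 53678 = 57686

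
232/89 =232/89 = 2.61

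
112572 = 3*37524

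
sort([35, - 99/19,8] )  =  [ - 99/19,  8,35 ] 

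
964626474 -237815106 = 726811368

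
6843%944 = 235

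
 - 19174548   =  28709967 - 47884515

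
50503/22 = 2295 + 13/22= 2295.59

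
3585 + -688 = 2897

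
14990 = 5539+9451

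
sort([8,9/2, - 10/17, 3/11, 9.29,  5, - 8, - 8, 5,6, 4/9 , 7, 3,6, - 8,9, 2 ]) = [ - 8, -8,- 8,  -  10/17, 3/11,4/9,  2, 3, 9/2, 5,  5, 6, 6, 7, 8,9,9.29] 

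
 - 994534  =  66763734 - 67758268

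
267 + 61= 328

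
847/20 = 847/20 = 42.35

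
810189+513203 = 1323392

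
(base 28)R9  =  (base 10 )765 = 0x2fd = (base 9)1040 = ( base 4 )23331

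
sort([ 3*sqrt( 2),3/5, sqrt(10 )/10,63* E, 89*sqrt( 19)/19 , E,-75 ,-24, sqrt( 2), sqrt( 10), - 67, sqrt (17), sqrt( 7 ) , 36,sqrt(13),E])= [ - 75 , - 67, - 24,  sqrt(10 )/10, 3/5, sqrt( 2),sqrt(7), E , E , sqrt ( 10), sqrt ( 13 ),sqrt( 17 ) , 3*sqrt(2 ),89*sqrt( 19)/19,36, 63  *  E]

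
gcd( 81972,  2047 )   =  23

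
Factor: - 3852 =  - 2^2*3^2*107^1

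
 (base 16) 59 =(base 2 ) 1011001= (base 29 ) 32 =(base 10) 89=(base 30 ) 2t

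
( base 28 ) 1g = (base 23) 1L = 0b101100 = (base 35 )19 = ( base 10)44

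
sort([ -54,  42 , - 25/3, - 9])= [  -  54, - 9, - 25/3 , 42] 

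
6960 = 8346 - 1386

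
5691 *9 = 51219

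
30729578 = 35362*869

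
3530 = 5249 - 1719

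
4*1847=7388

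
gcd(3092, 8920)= 4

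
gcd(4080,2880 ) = 240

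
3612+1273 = 4885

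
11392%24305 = 11392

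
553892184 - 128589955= 425302229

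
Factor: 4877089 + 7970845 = 2^1*11^1*583997^1 = 12847934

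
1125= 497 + 628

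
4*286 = 1144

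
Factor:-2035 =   -  5^1*11^1*37^1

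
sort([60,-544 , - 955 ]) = [ - 955 ,-544,60 ]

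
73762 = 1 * 73762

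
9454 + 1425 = 10879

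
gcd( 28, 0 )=28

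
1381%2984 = 1381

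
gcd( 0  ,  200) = 200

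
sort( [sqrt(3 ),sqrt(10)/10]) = [ sqrt(10 ) /10, sqrt( 3)] 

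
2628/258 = 438/43 =10.19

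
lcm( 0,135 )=0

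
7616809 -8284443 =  - 667634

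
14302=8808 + 5494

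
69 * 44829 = 3093201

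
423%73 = 58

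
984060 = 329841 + 654219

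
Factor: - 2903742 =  -2^1*3^3*53773^1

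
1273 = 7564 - 6291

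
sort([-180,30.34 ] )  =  [  -  180, 30.34 ]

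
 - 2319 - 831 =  - 3150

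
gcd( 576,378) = 18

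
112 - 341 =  - 229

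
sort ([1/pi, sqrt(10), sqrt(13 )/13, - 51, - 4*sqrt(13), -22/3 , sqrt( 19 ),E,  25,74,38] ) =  [ - 51,  -  4*sqrt ( 13), - 22/3,sqrt(13)/13, 1/pi, E,sqrt(10), sqrt ( 19),25,38,74] 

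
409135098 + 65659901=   474794999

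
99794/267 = 99794/267 = 373.76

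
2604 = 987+1617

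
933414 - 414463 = 518951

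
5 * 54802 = 274010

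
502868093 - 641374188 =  - 138506095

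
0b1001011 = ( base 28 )2J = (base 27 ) 2l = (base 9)83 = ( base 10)75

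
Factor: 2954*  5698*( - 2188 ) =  - 2^4*7^2*11^1* 37^1*211^1*547^1 = -36828179696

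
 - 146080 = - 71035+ - 75045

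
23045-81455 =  - 58410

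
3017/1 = 3017 = 3017.00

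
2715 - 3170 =-455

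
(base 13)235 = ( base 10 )382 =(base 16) 17e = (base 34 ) b8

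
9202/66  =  139+ 14/33 = 139.42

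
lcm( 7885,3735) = 70965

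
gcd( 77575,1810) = 5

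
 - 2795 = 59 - 2854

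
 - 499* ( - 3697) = 1844803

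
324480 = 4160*78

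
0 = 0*9386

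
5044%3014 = 2030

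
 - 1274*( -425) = 541450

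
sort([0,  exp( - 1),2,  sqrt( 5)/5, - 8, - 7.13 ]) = [-8, - 7.13,0,  exp( - 1)  ,  sqrt( 5)/5,2]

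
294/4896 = 49/816 = 0.06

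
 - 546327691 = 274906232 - 821233923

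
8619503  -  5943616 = 2675887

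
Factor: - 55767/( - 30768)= 29/16 = 2^ ( - 4 )*29^1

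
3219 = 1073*3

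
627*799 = 500973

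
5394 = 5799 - 405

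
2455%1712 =743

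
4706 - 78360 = -73654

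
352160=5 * 70432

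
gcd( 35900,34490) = 10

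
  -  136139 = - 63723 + -72416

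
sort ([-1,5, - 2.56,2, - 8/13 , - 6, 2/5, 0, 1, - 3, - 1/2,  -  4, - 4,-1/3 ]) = [  -  6, - 4, - 4, -3, - 2.56, - 1, - 8/13 , - 1/2,  -  1/3,0, 2/5, 1, 2, 5]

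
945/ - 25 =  - 189/5= - 37.80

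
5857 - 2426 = 3431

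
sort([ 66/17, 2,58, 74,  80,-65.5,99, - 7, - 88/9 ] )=[ - 65.5, -88/9, - 7,2, 66/17,58, 74,80,  99] 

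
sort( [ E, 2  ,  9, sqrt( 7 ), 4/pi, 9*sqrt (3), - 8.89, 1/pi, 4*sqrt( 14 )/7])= [ - 8.89,  1/pi,4/pi , 2, 4*sqrt( 14 )/7, sqrt( 7),E, 9, 9*sqrt( 3 ) ] 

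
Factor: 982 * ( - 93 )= - 2^1 * 3^1 * 31^1*491^1 = - 91326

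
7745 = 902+6843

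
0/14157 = 0 = 0.00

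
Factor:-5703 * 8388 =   -  47836764=- 2^2*3^3*233^1*1901^1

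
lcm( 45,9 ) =45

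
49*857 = 41993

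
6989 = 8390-1401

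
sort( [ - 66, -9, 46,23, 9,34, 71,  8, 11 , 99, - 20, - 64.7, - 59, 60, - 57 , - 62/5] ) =[ - 66,-64.7,  -  59, -57 , - 20, - 62/5,-9, 8,9, 11,  23,34,46, 60, 71,99 ] 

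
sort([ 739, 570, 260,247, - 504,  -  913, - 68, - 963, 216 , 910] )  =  [ - 963, - 913, - 504, - 68,216, 247, 260,570, 739, 910 ] 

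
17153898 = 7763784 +9390114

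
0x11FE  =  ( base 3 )20022121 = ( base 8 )10776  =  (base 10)4606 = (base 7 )16300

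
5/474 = 5/474 = 0.01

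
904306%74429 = 11158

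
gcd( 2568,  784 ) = 8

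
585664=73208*8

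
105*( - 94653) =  - 9938565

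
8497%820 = 297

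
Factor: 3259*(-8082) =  - 2^1*3^2 * 449^1 * 3259^1 = - 26339238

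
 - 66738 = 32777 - 99515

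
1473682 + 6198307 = 7671989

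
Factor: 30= 2^1*3^1*5^1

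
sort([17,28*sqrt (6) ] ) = [ 17,28*sqrt ( 6 ) ]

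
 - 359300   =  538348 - 897648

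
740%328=84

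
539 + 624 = 1163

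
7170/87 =2390/29 = 82.41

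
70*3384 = 236880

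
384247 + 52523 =436770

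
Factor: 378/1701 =2/9 = 2^1*3^(-2)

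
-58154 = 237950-296104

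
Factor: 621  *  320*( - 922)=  - 183219840=- 2^7*3^3 * 5^1*23^1*461^1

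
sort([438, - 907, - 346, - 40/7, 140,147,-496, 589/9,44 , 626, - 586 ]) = [ - 907,- 586, - 496,-346, - 40/7, 44, 589/9, 140, 147, 438, 626 ] 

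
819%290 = 239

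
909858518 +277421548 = 1187280066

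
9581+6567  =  16148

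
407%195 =17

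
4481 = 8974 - 4493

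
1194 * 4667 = 5572398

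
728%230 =38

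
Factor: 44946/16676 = 2043/758 = 2^ (  -  1 ) * 3^2*227^1*379^( - 1)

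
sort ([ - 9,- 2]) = [ - 9, - 2] 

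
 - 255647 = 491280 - 746927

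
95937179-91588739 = 4348440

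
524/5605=524/5605 = 0.09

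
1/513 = 1/513 =0.00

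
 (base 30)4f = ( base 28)4n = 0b10000111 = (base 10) 135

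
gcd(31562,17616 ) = 734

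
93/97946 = 93/97946 = 0.00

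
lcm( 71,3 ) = 213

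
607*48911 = 29688977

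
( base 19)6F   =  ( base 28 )4H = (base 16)81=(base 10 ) 129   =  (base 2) 10000001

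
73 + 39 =112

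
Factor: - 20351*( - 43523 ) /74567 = 47^1*71^1  *  433^1 *613^1*74567^ (- 1 ) = 885736573/74567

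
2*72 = 144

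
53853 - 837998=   -  784145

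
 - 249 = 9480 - 9729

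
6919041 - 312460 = 6606581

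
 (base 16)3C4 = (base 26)1B2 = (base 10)964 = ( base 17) 35C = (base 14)4cc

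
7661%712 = 541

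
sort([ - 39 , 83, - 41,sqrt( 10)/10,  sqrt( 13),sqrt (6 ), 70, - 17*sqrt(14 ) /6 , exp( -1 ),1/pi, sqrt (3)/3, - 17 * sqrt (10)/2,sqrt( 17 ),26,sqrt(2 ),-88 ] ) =[ - 88, - 41,- 39, - 17*sqrt( 10) /2, - 17*sqrt (14)/6,sqrt(10) /10,  1/pi, exp( - 1), sqrt( 3 ) /3, sqrt (2),sqrt( 6), sqrt (13 ), sqrt (17),26,70,83 ]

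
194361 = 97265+97096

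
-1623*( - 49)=79527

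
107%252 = 107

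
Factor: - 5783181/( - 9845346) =2^( - 1)*7^( - 1 )*17^( - 1 )*137^1*13789^(-1 )*14071^1  =  1927727/3281782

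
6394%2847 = 700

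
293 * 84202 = 24671186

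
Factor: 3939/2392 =2^( - 3 )*3^1*23^( - 1)*101^1=303/184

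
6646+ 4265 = 10911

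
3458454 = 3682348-223894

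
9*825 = 7425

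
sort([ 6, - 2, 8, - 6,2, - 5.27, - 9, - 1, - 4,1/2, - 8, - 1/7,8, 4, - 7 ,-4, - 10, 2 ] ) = [-10,-9, - 8,-7,-6, - 5.27,-4, - 4,  -  2, - 1, - 1/7, 1/2, 2,2, 4, 6, 8, 8]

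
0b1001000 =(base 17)44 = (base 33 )26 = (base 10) 72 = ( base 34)24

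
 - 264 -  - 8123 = 7859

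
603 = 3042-2439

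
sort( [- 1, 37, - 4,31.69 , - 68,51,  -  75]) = [-75, - 68,  -  4, - 1,31.69,37,51 ] 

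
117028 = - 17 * (- 6884)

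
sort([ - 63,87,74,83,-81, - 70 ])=[  -  81,- 70, - 63,74, 83,87]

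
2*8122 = 16244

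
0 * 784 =0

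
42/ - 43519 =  - 6/6217 = -  0.00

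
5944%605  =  499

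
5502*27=148554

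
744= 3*248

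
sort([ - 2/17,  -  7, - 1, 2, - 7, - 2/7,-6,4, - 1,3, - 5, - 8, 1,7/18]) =[  -  8,-7  , - 7, - 6 , - 5, - 1, - 1, - 2/7, - 2/17,7/18 , 1, 2,3,4 ]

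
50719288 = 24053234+26666054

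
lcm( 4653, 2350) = 232650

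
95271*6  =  571626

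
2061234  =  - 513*(-4018)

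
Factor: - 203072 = - 2^6*19^1*167^1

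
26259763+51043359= 77303122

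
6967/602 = 6967/602=11.57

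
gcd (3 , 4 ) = 1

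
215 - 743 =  - 528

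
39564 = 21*1884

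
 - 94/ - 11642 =47/5821=   0.01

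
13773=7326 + 6447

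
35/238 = 5/34 = 0.15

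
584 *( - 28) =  - 16352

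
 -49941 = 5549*( - 9) 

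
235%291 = 235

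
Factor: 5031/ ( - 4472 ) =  - 2^ ( - 3)*3^2 = - 9/8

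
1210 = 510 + 700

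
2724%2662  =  62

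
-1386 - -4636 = 3250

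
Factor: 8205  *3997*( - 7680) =-251868556800 =- 2^9*3^2*5^2*7^1*547^1*571^1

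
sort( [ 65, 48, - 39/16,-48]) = [ - 48, - 39/16,48,65]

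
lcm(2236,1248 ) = 53664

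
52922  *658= 34822676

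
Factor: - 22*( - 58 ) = 1276 = 2^2 * 11^1 * 29^1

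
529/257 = 529/257 = 2.06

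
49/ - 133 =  - 1 + 12/19  =  -  0.37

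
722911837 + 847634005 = 1570545842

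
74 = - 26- - 100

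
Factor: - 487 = -487^1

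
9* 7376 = 66384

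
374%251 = 123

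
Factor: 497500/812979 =2^2 * 3^ ( - 2 )*5^4*103^ (-1 )*199^1*877^ ( - 1)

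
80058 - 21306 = 58752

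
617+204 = 821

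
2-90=-88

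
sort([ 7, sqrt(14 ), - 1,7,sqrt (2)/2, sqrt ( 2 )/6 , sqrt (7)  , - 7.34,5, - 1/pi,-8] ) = [ - 8,  -  7.34,-1, - 1/pi, sqrt( 2) /6,sqrt(2 ) /2,sqrt( 7),sqrt(14),5,7,7 ] 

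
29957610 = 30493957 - 536347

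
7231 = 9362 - 2131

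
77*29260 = 2253020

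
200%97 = 6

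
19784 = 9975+9809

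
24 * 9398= 225552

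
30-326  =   - 296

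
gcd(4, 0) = 4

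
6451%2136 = 43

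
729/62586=27/2318 = 0.01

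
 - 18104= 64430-82534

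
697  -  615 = 82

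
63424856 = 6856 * 9251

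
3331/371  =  8  +  363/371 = 8.98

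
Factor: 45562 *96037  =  4375637794 = 2^1*  11^1*19^1*109^1 * 137^1 *701^1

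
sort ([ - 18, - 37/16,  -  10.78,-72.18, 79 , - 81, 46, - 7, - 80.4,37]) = [ - 81,-80.4,-72.18,-18,-10.78,  -  7, - 37/16,37 , 46,79 ]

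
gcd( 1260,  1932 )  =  84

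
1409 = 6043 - 4634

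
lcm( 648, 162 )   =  648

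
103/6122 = 103/6122 = 0.02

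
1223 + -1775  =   - 552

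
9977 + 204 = 10181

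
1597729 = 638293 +959436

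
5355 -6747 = - 1392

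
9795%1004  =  759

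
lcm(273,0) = 0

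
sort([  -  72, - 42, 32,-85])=[ -85,-72, - 42,  32]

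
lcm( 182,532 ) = 6916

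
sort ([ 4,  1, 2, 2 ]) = [ 1 , 2, 2,4 ]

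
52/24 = 2 + 1/6 = 2.17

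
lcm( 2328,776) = 2328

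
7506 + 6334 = 13840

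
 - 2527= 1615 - 4142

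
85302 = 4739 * 18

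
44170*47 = 2075990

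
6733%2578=1577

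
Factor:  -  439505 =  - 5^1*11^1*61^1*131^1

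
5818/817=7 + 99/817  =  7.12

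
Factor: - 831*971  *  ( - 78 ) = 2^1*3^2*13^1*277^1*971^1= 62938278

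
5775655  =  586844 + 5188811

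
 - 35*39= - 1365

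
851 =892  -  41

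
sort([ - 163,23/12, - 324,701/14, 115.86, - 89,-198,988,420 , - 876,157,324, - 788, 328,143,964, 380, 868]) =[-876, - 788 , - 324,- 198, - 163, - 89,23/12,701/14 , 115.86,143, 157 , 324,328, 380,420,868,964,988]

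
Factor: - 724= - 2^2*181^1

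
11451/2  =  11451/2 = 5725.50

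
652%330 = 322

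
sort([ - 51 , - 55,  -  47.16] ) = [-55 , - 51,  -  47.16 ] 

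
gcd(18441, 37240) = 1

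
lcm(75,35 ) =525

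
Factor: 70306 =2^1 * 35153^1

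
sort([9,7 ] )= [ 7, 9 ] 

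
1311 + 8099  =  9410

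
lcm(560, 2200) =30800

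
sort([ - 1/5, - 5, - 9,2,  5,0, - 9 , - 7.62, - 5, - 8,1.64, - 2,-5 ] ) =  [ - 9, - 9, - 8, - 7.62, - 5, - 5, - 5, - 2,-1/5,0,1.64 , 2,5 ] 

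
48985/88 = 48985/88= 556.65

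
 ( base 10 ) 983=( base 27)19b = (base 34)sv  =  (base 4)33113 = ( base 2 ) 1111010111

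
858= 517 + 341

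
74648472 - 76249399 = -1600927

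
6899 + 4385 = 11284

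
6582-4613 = 1969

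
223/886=223/886=0.25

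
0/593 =0= 0.00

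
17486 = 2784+14702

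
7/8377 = 7/8377 = 0.00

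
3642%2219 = 1423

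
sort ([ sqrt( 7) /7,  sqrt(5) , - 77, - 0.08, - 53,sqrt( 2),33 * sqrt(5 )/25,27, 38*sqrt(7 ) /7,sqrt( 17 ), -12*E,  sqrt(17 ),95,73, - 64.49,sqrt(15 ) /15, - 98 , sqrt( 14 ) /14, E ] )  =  [ - 98, - 77, - 64.49, - 53, - 12*E, - 0.08,sqrt( 15) /15, sqrt (14 )/14,  sqrt ( 7 ) /7, sqrt(2),sqrt(5), E, 33*sqrt( 5 )/25,sqrt( 17 ),sqrt (17), 38*sqrt(7)/7,27, 73, 95 ] 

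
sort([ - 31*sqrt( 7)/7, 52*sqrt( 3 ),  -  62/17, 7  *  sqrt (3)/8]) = [ - 31* sqrt( 7)/7, - 62/17,7 * sqrt (3 ) /8, 52*sqrt ( 3 ) ] 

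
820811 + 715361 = 1536172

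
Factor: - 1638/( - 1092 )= 2^( - 1) * 3^1 = 3/2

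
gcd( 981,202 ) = 1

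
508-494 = 14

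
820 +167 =987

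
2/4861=2/4861=0.00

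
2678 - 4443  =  -1765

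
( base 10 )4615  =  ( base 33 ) 47S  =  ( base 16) 1207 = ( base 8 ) 11007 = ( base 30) 53p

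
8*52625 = 421000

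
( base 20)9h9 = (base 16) F6D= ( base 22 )83B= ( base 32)3rd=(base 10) 3949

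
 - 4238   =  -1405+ - 2833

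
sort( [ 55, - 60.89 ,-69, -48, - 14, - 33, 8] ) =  [ - 69, - 60.89,- 48, - 33, - 14,8,55 ] 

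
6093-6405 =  - 312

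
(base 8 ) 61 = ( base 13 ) 3A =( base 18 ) 2D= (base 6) 121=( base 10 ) 49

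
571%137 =23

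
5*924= 4620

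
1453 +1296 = 2749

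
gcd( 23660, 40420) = 20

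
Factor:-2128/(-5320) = 2^1*5^(-1 ) = 2/5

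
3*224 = 672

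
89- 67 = 22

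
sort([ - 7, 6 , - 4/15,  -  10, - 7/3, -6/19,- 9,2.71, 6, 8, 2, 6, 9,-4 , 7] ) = [ - 10 , - 9, - 7, - 4,  -  7/3, - 6/19, - 4/15,2, 2.71,  6,6,6, 7,  8,9]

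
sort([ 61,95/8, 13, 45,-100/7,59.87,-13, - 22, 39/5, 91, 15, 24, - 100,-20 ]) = [ - 100, - 22, - 20, - 100/7,-13, 39/5, 95/8,13,15,  24, 45, 59.87, 61,91]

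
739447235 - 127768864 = 611678371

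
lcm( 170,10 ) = 170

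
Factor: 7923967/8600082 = 2^ ( - 1) * 3^ ( - 1 )*31^( - 1)*  46237^( - 1)*7923967^1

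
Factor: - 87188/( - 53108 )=11^(- 1 )*17^( - 1)*307^1 = 307/187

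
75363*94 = 7084122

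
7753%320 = 73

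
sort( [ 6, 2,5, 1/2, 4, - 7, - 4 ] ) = [ - 7, - 4, 1/2, 2 , 4, 5,6 ] 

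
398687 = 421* 947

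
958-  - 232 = 1190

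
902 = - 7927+8829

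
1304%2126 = 1304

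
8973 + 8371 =17344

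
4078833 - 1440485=2638348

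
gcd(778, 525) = 1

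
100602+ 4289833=4390435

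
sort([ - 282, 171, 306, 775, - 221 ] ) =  [ - 282, - 221, 171, 306, 775 ] 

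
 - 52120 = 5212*( - 10)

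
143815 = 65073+78742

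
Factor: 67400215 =5^1 *13480043^1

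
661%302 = 57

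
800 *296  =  236800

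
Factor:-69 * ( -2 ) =2^1 * 3^1 *23^1= 138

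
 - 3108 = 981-4089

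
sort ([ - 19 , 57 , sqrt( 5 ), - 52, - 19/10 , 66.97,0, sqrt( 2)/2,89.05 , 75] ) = [ - 52,  -  19, -19/10,  0, sqrt(2)/2, sqrt (5 ),57,66.97, 75,  89.05]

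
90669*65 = 5893485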